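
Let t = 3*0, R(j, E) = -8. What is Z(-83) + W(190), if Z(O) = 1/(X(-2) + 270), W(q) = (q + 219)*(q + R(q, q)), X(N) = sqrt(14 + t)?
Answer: 2712744169/36443 - sqrt(14)/72886 ≈ 74438.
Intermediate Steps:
t = 0
X(N) = sqrt(14) (X(N) = sqrt(14 + 0) = sqrt(14))
W(q) = (-8 + q)*(219 + q) (W(q) = (q + 219)*(q - 8) = (219 + q)*(-8 + q) = (-8 + q)*(219 + q))
Z(O) = 1/(270 + sqrt(14)) (Z(O) = 1/(sqrt(14) + 270) = 1/(270 + sqrt(14)))
Z(-83) + W(190) = (135/36443 - sqrt(14)/72886) + (-1752 + 190**2 + 211*190) = (135/36443 - sqrt(14)/72886) + (-1752 + 36100 + 40090) = (135/36443 - sqrt(14)/72886) + 74438 = 2712744169/36443 - sqrt(14)/72886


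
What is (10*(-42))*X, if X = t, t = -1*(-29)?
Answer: -12180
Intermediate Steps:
t = 29
X = 29
(10*(-42))*X = (10*(-42))*29 = -420*29 = -12180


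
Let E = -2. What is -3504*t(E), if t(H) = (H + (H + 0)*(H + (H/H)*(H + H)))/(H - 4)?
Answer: 5840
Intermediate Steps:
t(H) = (H + 3*H**2)/(-4 + H) (t(H) = (H + H*(H + 1*(2*H)))/(-4 + H) = (H + H*(H + 2*H))/(-4 + H) = (H + H*(3*H))/(-4 + H) = (H + 3*H**2)/(-4 + H))
-3504*t(E) = -(-7008)*(1 + 3*(-2))/(-4 - 2) = -(-7008)*(1 - 6)/(-6) = -(-7008)*(-1)*(-5)/6 = -3504*(-5/3) = 5840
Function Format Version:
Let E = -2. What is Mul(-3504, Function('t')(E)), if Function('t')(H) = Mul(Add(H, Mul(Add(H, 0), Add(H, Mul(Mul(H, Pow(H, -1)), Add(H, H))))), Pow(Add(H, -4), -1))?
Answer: 5840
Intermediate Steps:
Function('t')(H) = Mul(Pow(Add(-4, H), -1), Add(H, Mul(3, Pow(H, 2)))) (Function('t')(H) = Mul(Add(H, Mul(H, Add(H, Mul(1, Mul(2, H))))), Pow(Add(-4, H), -1)) = Mul(Add(H, Mul(H, Add(H, Mul(2, H)))), Pow(Add(-4, H), -1)) = Mul(Add(H, Mul(H, Mul(3, H))), Pow(Add(-4, H), -1)) = Mul(Add(H, Mul(3, Pow(H, 2))), Pow(Add(-4, H), -1)) = Mul(Pow(Add(-4, H), -1), Add(H, Mul(3, Pow(H, 2)))))
Mul(-3504, Function('t')(E)) = Mul(-3504, Mul(-2, Pow(Add(-4, -2), -1), Add(1, Mul(3, -2)))) = Mul(-3504, Mul(-2, Pow(-6, -1), Add(1, -6))) = Mul(-3504, Mul(-2, Rational(-1, 6), -5)) = Mul(-3504, Rational(-5, 3)) = 5840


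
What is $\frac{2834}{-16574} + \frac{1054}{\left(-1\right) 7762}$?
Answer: $- \frac{9866626}{32161847} \approx -0.30678$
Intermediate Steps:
$\frac{2834}{-16574} + \frac{1054}{\left(-1\right) 7762} = 2834 \left(- \frac{1}{16574}\right) + \frac{1054}{-7762} = - \frac{1417}{8287} + 1054 \left(- \frac{1}{7762}\right) = - \frac{1417}{8287} - \frac{527}{3881} = - \frac{9866626}{32161847}$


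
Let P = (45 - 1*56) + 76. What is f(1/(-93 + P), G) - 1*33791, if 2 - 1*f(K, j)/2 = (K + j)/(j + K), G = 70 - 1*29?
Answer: -33789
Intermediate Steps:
P = 65 (P = (45 - 56) + 76 = -11 + 76 = 65)
G = 41 (G = 70 - 29 = 41)
f(K, j) = 2 (f(K, j) = 4 - 2*(K + j)/(j + K) = 4 - 2*(K + j)/(K + j) = 4 - 2*1 = 4 - 2 = 2)
f(1/(-93 + P), G) - 1*33791 = 2 - 1*33791 = 2 - 33791 = -33789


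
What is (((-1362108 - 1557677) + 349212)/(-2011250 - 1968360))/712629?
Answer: 2570573/2835985494690 ≈ 9.0641e-7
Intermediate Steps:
(((-1362108 - 1557677) + 349212)/(-2011250 - 1968360))/712629 = ((-2919785 + 349212)/(-3979610))*(1/712629) = -2570573*(-1/3979610)*(1/712629) = (2570573/3979610)*(1/712629) = 2570573/2835985494690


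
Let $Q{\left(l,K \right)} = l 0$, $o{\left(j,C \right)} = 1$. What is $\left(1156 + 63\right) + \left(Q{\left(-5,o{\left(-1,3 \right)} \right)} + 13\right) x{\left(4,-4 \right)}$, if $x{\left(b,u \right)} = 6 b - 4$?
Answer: $1479$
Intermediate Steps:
$Q{\left(l,K \right)} = 0$
$x{\left(b,u \right)} = -4 + 6 b$
$\left(1156 + 63\right) + \left(Q{\left(-5,o{\left(-1,3 \right)} \right)} + 13\right) x{\left(4,-4 \right)} = \left(1156 + 63\right) + \left(0 + 13\right) \left(-4 + 6 \cdot 4\right) = 1219 + 13 \left(-4 + 24\right) = 1219 + 13 \cdot 20 = 1219 + 260 = 1479$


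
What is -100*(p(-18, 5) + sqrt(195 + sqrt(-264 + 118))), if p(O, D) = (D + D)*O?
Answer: 18000 - 100*sqrt(195 + I*sqrt(146)) ≈ 16603.0 - 43.244*I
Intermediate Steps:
p(O, D) = 2*D*O (p(O, D) = (2*D)*O = 2*D*O)
-100*(p(-18, 5) + sqrt(195 + sqrt(-264 + 118))) = -100*(2*5*(-18) + sqrt(195 + sqrt(-264 + 118))) = -100*(-180 + sqrt(195 + sqrt(-146))) = -100*(-180 + sqrt(195 + I*sqrt(146))) = 18000 - 100*sqrt(195 + I*sqrt(146))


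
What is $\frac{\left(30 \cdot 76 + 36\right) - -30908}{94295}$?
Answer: $\frac{33224}{94295} \approx 0.35234$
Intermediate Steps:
$\frac{\left(30 \cdot 76 + 36\right) - -30908}{94295} = \left(\left(2280 + 36\right) + 30908\right) \frac{1}{94295} = \left(2316 + 30908\right) \frac{1}{94295} = 33224 \cdot \frac{1}{94295} = \frac{33224}{94295}$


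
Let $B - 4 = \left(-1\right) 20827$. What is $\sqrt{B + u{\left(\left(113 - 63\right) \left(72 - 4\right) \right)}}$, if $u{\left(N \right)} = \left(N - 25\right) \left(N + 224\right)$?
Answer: $\sqrt{12210177} \approx 3494.3$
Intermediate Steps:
$u{\left(N \right)} = \left(-25 + N\right) \left(224 + N\right)$
$B = -20823$ ($B = 4 - 20827 = -20823$)
$\sqrt{B + u{\left(\left(113 - 63\right) \left(72 - 4\right) \right)}} = \sqrt{-20823 + \left(-5600 + \left(\left(113 - 63\right) \left(72 - 4\right)\right)^{2} + 199 \left(113 - 63\right) \left(72 - 4\right)\right)} = \sqrt{-20823 + \left(-5600 + \left(50 \cdot 68\right)^{2} + 199 \cdot 50 \cdot 68\right)} = \sqrt{-20823 + \left(-5600 + 3400^{2} + 199 \cdot 3400\right)} = \sqrt{-20823 + \left(-5600 + 11560000 + 676600\right)} = \sqrt{-20823 + 12231000} = \sqrt{12210177}$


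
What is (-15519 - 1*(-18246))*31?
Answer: 84537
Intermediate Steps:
(-15519 - 1*(-18246))*31 = (-15519 + 18246)*31 = 2727*31 = 84537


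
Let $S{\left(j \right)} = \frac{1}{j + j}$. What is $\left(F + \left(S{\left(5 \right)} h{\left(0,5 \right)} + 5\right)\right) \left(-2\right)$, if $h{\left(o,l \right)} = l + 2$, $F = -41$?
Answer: $\frac{353}{5} \approx 70.6$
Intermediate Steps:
$S{\left(j \right)} = \frac{1}{2 j}$
$h{\left(o,l \right)} = 2 + l$
$\left(F + \left(S{\left(5 \right)} h{\left(0,5 \right)} + 5\right)\right) \left(-2\right) = \left(-41 + \left(\frac{1}{2 \cdot 5} \left(2 + 5\right) + 5\right)\right) \left(-2\right) = \left(-41 + \left(\frac{1}{2} \cdot \frac{1}{5} \cdot 7 + 5\right)\right) \left(-2\right) = \left(-41 + \left(\frac{1}{10} \cdot 7 + 5\right)\right) \left(-2\right) = \left(-41 + \left(\frac{7}{10} + 5\right)\right) \left(-2\right) = \left(-41 + \frac{57}{10}\right) \left(-2\right) = \left(- \frac{353}{10}\right) \left(-2\right) = \frac{353}{5}$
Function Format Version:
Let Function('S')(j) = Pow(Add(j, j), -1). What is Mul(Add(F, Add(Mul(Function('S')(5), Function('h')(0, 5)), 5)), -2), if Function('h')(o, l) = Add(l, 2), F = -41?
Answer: Rational(353, 5) ≈ 70.600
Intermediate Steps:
Function('S')(j) = Mul(Rational(1, 2), Pow(j, -1)) (Function('S')(j) = Pow(Mul(2, j), -1) = Mul(Rational(1, 2), Pow(j, -1)))
Function('h')(o, l) = Add(2, l)
Mul(Add(F, Add(Mul(Function('S')(5), Function('h')(0, 5)), 5)), -2) = Mul(Add(-41, Add(Mul(Mul(Rational(1, 2), Pow(5, -1)), Add(2, 5)), 5)), -2) = Mul(Add(-41, Add(Mul(Mul(Rational(1, 2), Rational(1, 5)), 7), 5)), -2) = Mul(Add(-41, Add(Mul(Rational(1, 10), 7), 5)), -2) = Mul(Add(-41, Add(Rational(7, 10), 5)), -2) = Mul(Add(-41, Rational(57, 10)), -2) = Mul(Rational(-353, 10), -2) = Rational(353, 5)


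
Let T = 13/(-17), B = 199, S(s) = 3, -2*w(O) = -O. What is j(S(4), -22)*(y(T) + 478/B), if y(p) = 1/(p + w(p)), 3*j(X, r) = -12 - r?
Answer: 118760/23283 ≈ 5.1007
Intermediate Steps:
w(O) = O/2 (w(O) = -(-1)*O/2 = O/2)
j(X, r) = -4 - r/3 (j(X, r) = (-12 - r)/3 = -4 - r/3)
T = -13/17 (T = 13*(-1/17) = -13/17 ≈ -0.76471)
y(p) = 2/(3*p) (y(p) = 1/(p + p/2) = 1/(3*p/2) = 2/(3*p))
j(S(4), -22)*(y(T) + 478/B) = (-4 - ⅓*(-22))*(2/(3*(-13/17)) + 478/199) = (-4 + 22/3)*((⅔)*(-17/13) + 478*(1/199)) = 10*(-34/39 + 478/199)/3 = (10/3)*(11876/7761) = 118760/23283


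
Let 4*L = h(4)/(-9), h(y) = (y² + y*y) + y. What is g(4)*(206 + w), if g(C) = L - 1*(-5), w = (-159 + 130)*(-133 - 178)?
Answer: 36900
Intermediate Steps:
h(y) = y + 2*y² (h(y) = (y² + y²) + y = 2*y² + y = y + 2*y²)
w = 9019 (w = -29*(-311) = 9019)
L = -1 (L = ((4*(1 + 2*4))/(-9))/4 = ((4*(1 + 8))*(-⅑))/4 = ((4*9)*(-⅑))/4 = (36*(-⅑))/4 = (¼)*(-4) = -1)
g(C) = 4 (g(C) = -1 - 1*(-5) = -1 + 5 = 4)
g(4)*(206 + w) = 4*(206 + 9019) = 4*9225 = 36900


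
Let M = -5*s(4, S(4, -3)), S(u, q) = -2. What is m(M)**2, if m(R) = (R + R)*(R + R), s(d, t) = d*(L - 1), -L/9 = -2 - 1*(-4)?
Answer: 333621760000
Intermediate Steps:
L = -18 (L = -9*(-2 - 1*(-4)) = -9*(-2 + 4) = -9*2 = -18)
s(d, t) = -19*d (s(d, t) = d*(-18 - 1) = d*(-19) = -19*d)
M = 380 (M = -(-95)*4 = -5*(-76) = 380)
m(R) = 4*R**2 (m(R) = (2*R)*(2*R) = 4*R**2)
m(M)**2 = (4*380**2)**2 = (4*144400)**2 = 577600**2 = 333621760000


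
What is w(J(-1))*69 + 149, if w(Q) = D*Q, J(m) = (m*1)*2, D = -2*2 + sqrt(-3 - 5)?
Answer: 701 - 276*I*sqrt(2) ≈ 701.0 - 390.32*I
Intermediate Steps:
D = -4 + 2*I*sqrt(2) (D = -4 + sqrt(-8) = -4 + 2*I*sqrt(2) ≈ -4.0 + 2.8284*I)
J(m) = 2*m (J(m) = m*2 = 2*m)
w(Q) = Q*(-4 + 2*I*sqrt(2)) (w(Q) = (-4 + 2*I*sqrt(2))*Q = Q*(-4 + 2*I*sqrt(2)))
w(J(-1))*69 + 149 = (2*(2*(-1))*(-2 + I*sqrt(2)))*69 + 149 = (2*(-2)*(-2 + I*sqrt(2)))*69 + 149 = (8 - 4*I*sqrt(2))*69 + 149 = (552 - 276*I*sqrt(2)) + 149 = 701 - 276*I*sqrt(2)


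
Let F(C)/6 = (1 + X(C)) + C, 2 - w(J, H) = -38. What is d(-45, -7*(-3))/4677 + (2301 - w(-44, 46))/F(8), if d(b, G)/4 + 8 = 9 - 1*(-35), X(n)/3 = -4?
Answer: -3524035/28062 ≈ -125.58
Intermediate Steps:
X(n) = -12 (X(n) = 3*(-4) = -12)
w(J, H) = 40 (w(J, H) = 2 - 1*(-38) = 2 + 38 = 40)
d(b, G) = 144 (d(b, G) = -32 + 4*(9 - 1*(-35)) = -32 + 4*(9 + 35) = -32 + 4*44 = -32 + 176 = 144)
F(C) = -66 + 6*C (F(C) = 6*((1 - 12) + C) = 6*(-11 + C) = -66 + 6*C)
d(-45, -7*(-3))/4677 + (2301 - w(-44, 46))/F(8) = 144/4677 + (2301 - 1*40)/(-66 + 6*8) = 144*(1/4677) + (2301 - 40)/(-66 + 48) = 48/1559 + 2261/(-18) = 48/1559 + 2261*(-1/18) = 48/1559 - 2261/18 = -3524035/28062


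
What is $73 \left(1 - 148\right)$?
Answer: $-10731$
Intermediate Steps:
$73 \left(1 - 148\right) = 73 \left(-147\right) = -10731$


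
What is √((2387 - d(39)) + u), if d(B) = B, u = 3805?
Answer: √6153 ≈ 78.441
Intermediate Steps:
√((2387 - d(39)) + u) = √((2387 - 1*39) + 3805) = √((2387 - 39) + 3805) = √(2348 + 3805) = √6153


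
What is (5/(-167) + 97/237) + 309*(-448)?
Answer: -5478985114/39579 ≈ -1.3843e+5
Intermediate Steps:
(5/(-167) + 97/237) + 309*(-448) = (5*(-1/167) + 97*(1/237)) - 138432 = (-5/167 + 97/237) - 138432 = 15014/39579 - 138432 = -5478985114/39579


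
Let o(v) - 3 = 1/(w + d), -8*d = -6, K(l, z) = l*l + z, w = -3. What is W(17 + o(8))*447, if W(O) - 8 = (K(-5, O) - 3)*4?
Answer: 233632/3 ≈ 77877.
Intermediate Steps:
K(l, z) = z + l² (K(l, z) = l² + z = z + l²)
d = ¾ (d = -⅛*(-6) = ¾ ≈ 0.75000)
o(v) = 23/9 (o(v) = 3 + 1/(-3 + ¾) = 3 + 1/(-9/4) = 3 - 4/9 = 23/9)
W(O) = 96 + 4*O (W(O) = 8 + ((O + (-5)²) - 3)*4 = 8 + ((O + 25) - 3)*4 = 8 + ((25 + O) - 3)*4 = 8 + (22 + O)*4 = 8 + (88 + 4*O) = 96 + 4*O)
W(17 + o(8))*447 = (96 + 4*(17 + 23/9))*447 = (96 + 4*(176/9))*447 = (96 + 704/9)*447 = (1568/9)*447 = 233632/3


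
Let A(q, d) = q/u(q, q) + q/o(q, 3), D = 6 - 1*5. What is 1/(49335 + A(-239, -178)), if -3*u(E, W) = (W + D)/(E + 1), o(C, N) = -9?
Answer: 9/450707 ≈ 1.9969e-5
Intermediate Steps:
D = 1 (D = 6 - 5 = 1)
u(E, W) = -(1 + W)/(3*(1 + E)) (u(E, W) = -(W + 1)/(3*(E + 1)) = -(1 + W)/(3*(1 + E)))
A(q, d) = -q/9 + 3*q*(1 + q)/(-1 - q) (A(q, d) = q/(((-1 - q)/(3*(1 + q)))) + q/(-9) = q*(3*(1 + q)/(-1 - q)) + q*(-⅑) = 3*q*(1 + q)/(-1 - q) - q/9 = -q/9 + 3*q*(1 + q)/(-1 - q))
1/(49335 + A(-239, -178)) = 1/(49335 - 28/9*(-239)) = 1/(49335 + 6692/9) = 1/(450707/9) = 9/450707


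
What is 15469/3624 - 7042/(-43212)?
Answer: 19276851/4350008 ≈ 4.4314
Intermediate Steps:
15469/3624 - 7042/(-43212) = 15469*(1/3624) - 7042*(-1/43212) = 15469/3624 + 3521/21606 = 19276851/4350008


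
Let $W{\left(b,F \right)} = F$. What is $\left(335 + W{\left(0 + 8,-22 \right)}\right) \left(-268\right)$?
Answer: $-83884$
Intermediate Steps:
$\left(335 + W{\left(0 + 8,-22 \right)}\right) \left(-268\right) = \left(335 - 22\right) \left(-268\right) = 313 \left(-268\right) = -83884$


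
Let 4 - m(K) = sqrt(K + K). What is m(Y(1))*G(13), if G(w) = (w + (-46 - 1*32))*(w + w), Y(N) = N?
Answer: -6760 + 1690*sqrt(2) ≈ -4370.0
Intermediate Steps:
m(K) = 4 - sqrt(2)*sqrt(K) (m(K) = 4 - sqrt(K + K) = 4 - sqrt(2*K) = 4 - sqrt(2)*sqrt(K))
G(w) = 2*w*(-78 + w) (G(w) = (w + (-46 - 32))*(2*w) = (w - 78)*(2*w) = (-78 + w)*(2*w) = 2*w*(-78 + w))
m(Y(1))*G(13) = (4 - sqrt(2)*sqrt(1))*(2*13*(-78 + 13)) = (4 - 1*sqrt(2)*1)*(2*13*(-65)) = (4 - sqrt(2))*(-1690) = -6760 + 1690*sqrt(2)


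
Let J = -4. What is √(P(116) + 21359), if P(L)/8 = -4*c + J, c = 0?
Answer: √21327 ≈ 146.04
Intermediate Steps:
P(L) = -32 (P(L) = 8*(-4*0 - 4) = 8*(0 - 4) = 8*(-4) = -32)
√(P(116) + 21359) = √(-32 + 21359) = √21327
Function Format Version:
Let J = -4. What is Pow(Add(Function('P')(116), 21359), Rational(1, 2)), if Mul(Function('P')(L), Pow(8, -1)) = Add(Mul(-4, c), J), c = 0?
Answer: Pow(21327, Rational(1, 2)) ≈ 146.04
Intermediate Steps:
Function('P')(L) = -32 (Function('P')(L) = Mul(8, Add(Mul(-4, 0), -4)) = Mul(8, Add(0, -4)) = Mul(8, -4) = -32)
Pow(Add(Function('P')(116), 21359), Rational(1, 2)) = Pow(Add(-32, 21359), Rational(1, 2)) = Pow(21327, Rational(1, 2))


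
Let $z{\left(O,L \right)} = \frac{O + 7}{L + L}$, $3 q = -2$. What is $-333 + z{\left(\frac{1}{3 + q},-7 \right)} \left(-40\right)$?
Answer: $- \frac{15277}{49} \approx -311.78$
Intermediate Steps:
$q = - \frac{2}{3}$ ($q = \frac{1}{3} \left(-2\right) = - \frac{2}{3} \approx -0.66667$)
$z{\left(O,L \right)} = \frac{7 + O}{2 L}$
$-333 + z{\left(\frac{1}{3 + q},-7 \right)} \left(-40\right) = -333 + \frac{7 + \frac{1}{3 - \frac{2}{3}}}{2 \left(-7\right)} \left(-40\right) = -333 + \frac{1}{2} \left(- \frac{1}{7}\right) \left(7 + \frac{1}{\frac{7}{3}}\right) \left(-40\right) = -333 + \frac{1}{2} \left(- \frac{1}{7}\right) \left(7 + \frac{3}{7}\right) \left(-40\right) = -333 + \frac{1}{2} \left(- \frac{1}{7}\right) \frac{52}{7} \left(-40\right) = -333 - - \frac{1040}{49} = -333 + \frac{1040}{49} = - \frac{15277}{49}$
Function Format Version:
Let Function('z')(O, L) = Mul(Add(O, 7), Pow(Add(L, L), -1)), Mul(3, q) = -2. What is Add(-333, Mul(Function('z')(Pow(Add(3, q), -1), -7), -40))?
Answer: Rational(-15277, 49) ≈ -311.78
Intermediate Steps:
q = Rational(-2, 3) (q = Mul(Rational(1, 3), -2) = Rational(-2, 3) ≈ -0.66667)
Function('z')(O, L) = Mul(Rational(1, 2), Pow(L, -1), Add(7, O)) (Function('z')(O, L) = Mul(Add(7, O), Pow(Mul(2, L), -1)) = Mul(Add(7, O), Mul(Rational(1, 2), Pow(L, -1))) = Mul(Rational(1, 2), Pow(L, -1), Add(7, O)))
Add(-333, Mul(Function('z')(Pow(Add(3, q), -1), -7), -40)) = Add(-333, Mul(Mul(Rational(1, 2), Pow(-7, -1), Add(7, Pow(Add(3, Rational(-2, 3)), -1))), -40)) = Add(-333, Mul(Mul(Rational(1, 2), Rational(-1, 7), Add(7, Pow(Rational(7, 3), -1))), -40)) = Add(-333, Mul(Mul(Rational(1, 2), Rational(-1, 7), Add(7, Rational(3, 7))), -40)) = Add(-333, Mul(Mul(Rational(1, 2), Rational(-1, 7), Rational(52, 7)), -40)) = Add(-333, Mul(Rational(-26, 49), -40)) = Add(-333, Rational(1040, 49)) = Rational(-15277, 49)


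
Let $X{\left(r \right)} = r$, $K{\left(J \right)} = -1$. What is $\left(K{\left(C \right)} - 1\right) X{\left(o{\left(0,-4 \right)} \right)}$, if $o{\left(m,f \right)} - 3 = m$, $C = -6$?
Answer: $-6$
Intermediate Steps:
$o{\left(m,f \right)} = 3 + m$
$\left(K{\left(C \right)} - 1\right) X{\left(o{\left(0,-4 \right)} \right)} = \left(-1 - 1\right) \left(3 + 0\right) = \left(-2\right) 3 = -6$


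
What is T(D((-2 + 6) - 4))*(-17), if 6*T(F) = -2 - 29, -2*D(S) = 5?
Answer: 527/6 ≈ 87.833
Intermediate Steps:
D(S) = -5/2 (D(S) = -1/2*5 = -5/2)
T(F) = -31/6 (T(F) = (-2 - 29)/6 = (1/6)*(-31) = -31/6)
T(D((-2 + 6) - 4))*(-17) = -31/6*(-17) = 527/6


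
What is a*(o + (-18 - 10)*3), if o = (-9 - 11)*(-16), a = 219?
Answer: 51684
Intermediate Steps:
o = 320 (o = -20*(-16) = 320)
a*(o + (-18 - 10)*3) = 219*(320 + (-18 - 10)*3) = 219*(320 - 28*3) = 219*(320 - 84) = 219*236 = 51684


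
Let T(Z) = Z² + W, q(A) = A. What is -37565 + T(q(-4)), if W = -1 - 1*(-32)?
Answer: -37518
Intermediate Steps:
W = 31 (W = -1 + 32 = 31)
T(Z) = 31 + Z² (T(Z) = Z² + 31 = 31 + Z²)
-37565 + T(q(-4)) = -37565 + (31 + (-4)²) = -37565 + (31 + 16) = -37565 + 47 = -37518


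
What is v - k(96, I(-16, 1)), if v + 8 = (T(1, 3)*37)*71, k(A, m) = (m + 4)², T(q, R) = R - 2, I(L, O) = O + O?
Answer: 2583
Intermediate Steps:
I(L, O) = 2*O
T(q, R) = -2 + R
k(A, m) = (4 + m)²
v = 2619 (v = -8 + ((-2 + 3)*37)*71 = -8 + (1*37)*71 = -8 + 37*71 = -8 + 2627 = 2619)
v - k(96, I(-16, 1)) = 2619 - (4 + 2*1)² = 2619 - (4 + 2)² = 2619 - 1*6² = 2619 - 1*36 = 2619 - 36 = 2583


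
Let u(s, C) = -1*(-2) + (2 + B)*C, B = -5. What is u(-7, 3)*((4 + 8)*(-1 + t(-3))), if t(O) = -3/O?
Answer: 0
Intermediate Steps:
u(s, C) = 2 - 3*C (u(s, C) = -1*(-2) + (2 - 5)*C = 2 - 3*C)
u(-7, 3)*((4 + 8)*(-1 + t(-3))) = (2 - 3*3)*((4 + 8)*(-1 - 3/(-3))) = (2 - 9)*(12*(-1 - 3*(-1/3))) = -84*(-1 + 1) = -84*0 = -7*0 = 0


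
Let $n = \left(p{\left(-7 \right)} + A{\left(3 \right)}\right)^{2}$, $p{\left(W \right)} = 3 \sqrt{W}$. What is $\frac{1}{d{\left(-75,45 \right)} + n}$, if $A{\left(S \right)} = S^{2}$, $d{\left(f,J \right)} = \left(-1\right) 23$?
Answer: $- \frac{i}{5 i + 54 \sqrt{7}} \approx -0.00024465 - 0.0069908 i$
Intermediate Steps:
$d{\left(f,J \right)} = -23$
$n = \left(9 + 3 i \sqrt{7}\right)^{2}$ ($n = \left(3 \sqrt{-7} + 3^{2}\right)^{2} = \left(3 i \sqrt{7} + 9\right)^{2} = \left(9 + 3 i \sqrt{7}\right)^{2} \approx 18.0 + 142.87 i$)
$\frac{1}{d{\left(-75,45 \right)} + n} = \frac{1}{-23 + \left(18 + 54 i \sqrt{7}\right)} = \frac{1}{-5 + 54 i \sqrt{7}}$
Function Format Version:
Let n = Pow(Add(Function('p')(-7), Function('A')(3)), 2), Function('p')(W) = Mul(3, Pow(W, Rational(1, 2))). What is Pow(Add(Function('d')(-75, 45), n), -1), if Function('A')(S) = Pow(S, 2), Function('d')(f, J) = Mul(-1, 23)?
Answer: Mul(-1, I, Pow(Add(Mul(5, I), Mul(54, Pow(7, Rational(1, 2)))), -1)) ≈ Add(-0.00024465, Mul(-0.0069908, I))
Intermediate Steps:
Function('d')(f, J) = -23
n = Pow(Add(9, Mul(3, I, Pow(7, Rational(1, 2)))), 2) (n = Pow(Add(Mul(3, Pow(-7, Rational(1, 2))), Pow(3, 2)), 2) = Pow(Add(Mul(3, Mul(I, Pow(7, Rational(1, 2)))), 9), 2) = Pow(Add(Mul(3, I, Pow(7, Rational(1, 2))), 9), 2) = Pow(Add(9, Mul(3, I, Pow(7, Rational(1, 2)))), 2) ≈ Add(18.000, Mul(142.87, I)))
Pow(Add(Function('d')(-75, 45), n), -1) = Pow(Add(-23, Add(18, Mul(54, I, Pow(7, Rational(1, 2))))), -1) = Pow(Add(-5, Mul(54, I, Pow(7, Rational(1, 2)))), -1)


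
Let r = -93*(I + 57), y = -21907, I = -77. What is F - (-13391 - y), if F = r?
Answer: -6656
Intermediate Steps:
r = 1860 (r = -93*(-77 + 57) = -93*(-20) = 1860)
F = 1860
F - (-13391 - y) = 1860 - (-13391 - 1*(-21907)) = 1860 - (-13391 + 21907) = 1860 - 1*8516 = 1860 - 8516 = -6656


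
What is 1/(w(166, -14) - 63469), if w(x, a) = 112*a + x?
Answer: -1/64871 ≈ -1.5415e-5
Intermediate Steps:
w(x, a) = x + 112*a
1/(w(166, -14) - 63469) = 1/((166 + 112*(-14)) - 63469) = 1/((166 - 1568) - 63469) = 1/(-1402 - 63469) = 1/(-64871) = -1/64871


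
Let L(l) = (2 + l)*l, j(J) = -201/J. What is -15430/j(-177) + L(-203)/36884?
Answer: -33575353279/2471228 ≈ -13587.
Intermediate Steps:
L(l) = l*(2 + l)
-15430/j(-177) + L(-203)/36884 = -15430/((-201/(-177))) - 203*(2 - 203)/36884 = -15430/((-201*(-1/177))) - 203*(-201)*(1/36884) = -15430/67/59 + 40803*(1/36884) = -15430*59/67 + 40803/36884 = -910370/67 + 40803/36884 = -33575353279/2471228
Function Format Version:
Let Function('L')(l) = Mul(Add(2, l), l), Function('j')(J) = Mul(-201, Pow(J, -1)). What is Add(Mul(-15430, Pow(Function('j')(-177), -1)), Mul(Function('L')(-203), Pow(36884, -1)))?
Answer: Rational(-33575353279, 2471228) ≈ -13587.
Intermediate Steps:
Function('L')(l) = Mul(l, Add(2, l))
Add(Mul(-15430, Pow(Function('j')(-177), -1)), Mul(Function('L')(-203), Pow(36884, -1))) = Add(Mul(-15430, Pow(Mul(-201, Pow(-177, -1)), -1)), Mul(Mul(-203, Add(2, -203)), Pow(36884, -1))) = Add(Mul(-15430, Pow(Mul(-201, Rational(-1, 177)), -1)), Mul(Mul(-203, -201), Rational(1, 36884))) = Add(Mul(-15430, Pow(Rational(67, 59), -1)), Mul(40803, Rational(1, 36884))) = Add(Mul(-15430, Rational(59, 67)), Rational(40803, 36884)) = Add(Rational(-910370, 67), Rational(40803, 36884)) = Rational(-33575353279, 2471228)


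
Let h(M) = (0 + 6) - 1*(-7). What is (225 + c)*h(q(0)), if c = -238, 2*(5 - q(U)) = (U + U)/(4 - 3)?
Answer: -169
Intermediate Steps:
q(U) = 5 - U (q(U) = 5 - (U + U)/(2*(4 - 3)) = 5 - 2*U/(2*1) = 5 - 2*U/2 = 5 - U)
h(M) = 13 (h(M) = 6 + 7 = 13)
(225 + c)*h(q(0)) = (225 - 238)*13 = -13*13 = -169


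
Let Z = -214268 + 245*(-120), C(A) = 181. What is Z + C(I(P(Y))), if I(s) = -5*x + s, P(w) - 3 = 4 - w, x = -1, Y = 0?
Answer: -243487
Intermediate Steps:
P(w) = 7 - w (P(w) = 3 + (4 - w) = 7 - w)
I(s) = 5 + s (I(s) = -5*(-1) + s = 5 + s)
Z = -243668 (Z = -214268 - 29400 = -243668)
Z + C(I(P(Y))) = -243668 + 181 = -243487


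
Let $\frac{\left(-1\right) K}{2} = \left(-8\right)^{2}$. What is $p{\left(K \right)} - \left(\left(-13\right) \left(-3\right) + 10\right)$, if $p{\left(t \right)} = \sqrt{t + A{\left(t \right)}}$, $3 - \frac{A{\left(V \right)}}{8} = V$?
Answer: $-49 + 2 \sqrt{230} \approx -18.668$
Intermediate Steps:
$K = -128$ ($K = - 2 \left(-8\right)^{2} = \left(-2\right) 64 = -128$)
$A{\left(V \right)} = 24 - 8 V$
$p{\left(t \right)} = \sqrt{24 - 7 t}$ ($p{\left(t \right)} = \sqrt{t - \left(-24 + 8 t\right)} = \sqrt{24 - 7 t}$)
$p{\left(K \right)} - \left(\left(-13\right) \left(-3\right) + 10\right) = \sqrt{24 - -896} - \left(\left(-13\right) \left(-3\right) + 10\right) = \sqrt{24 + 896} - \left(39 + 10\right) = \sqrt{920} - 49 = 2 \sqrt{230} - 49 = -49 + 2 \sqrt{230}$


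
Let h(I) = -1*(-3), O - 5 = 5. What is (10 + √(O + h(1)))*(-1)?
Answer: -10 - √13 ≈ -13.606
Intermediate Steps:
O = 10 (O = 5 + 5 = 10)
h(I) = 3
(10 + √(O + h(1)))*(-1) = (10 + √(10 + 3))*(-1) = (10 + √13)*(-1) = -10 - √13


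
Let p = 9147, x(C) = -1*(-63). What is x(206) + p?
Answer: 9210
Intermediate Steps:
x(C) = 63
x(206) + p = 63 + 9147 = 9210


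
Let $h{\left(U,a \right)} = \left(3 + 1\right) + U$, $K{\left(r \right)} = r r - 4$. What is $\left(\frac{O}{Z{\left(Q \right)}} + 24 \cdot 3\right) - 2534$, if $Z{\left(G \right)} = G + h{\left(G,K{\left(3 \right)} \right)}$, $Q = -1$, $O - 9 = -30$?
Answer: $- \frac{4945}{2} \approx -2472.5$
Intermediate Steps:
$O = -21$ ($O = 9 - 30 = -21$)
$K{\left(r \right)} = -4 + r^{2}$ ($K{\left(r \right)} = r^{2} - 4 = -4 + r^{2}$)
$h{\left(U,a \right)} = 4 + U$
$Z{\left(G \right)} = 4 + 2 G$ ($Z{\left(G \right)} = G + \left(4 + G\right) = 4 + 2 G$)
$\left(\frac{O}{Z{\left(Q \right)}} + 24 \cdot 3\right) - 2534 = \left(- \frac{21}{4 + 2 \left(-1\right)} + 24 \cdot 3\right) - 2534 = \left(- \frac{21}{4 - 2} + 72\right) - 2534 = \left(- \frac{21}{2} + 72\right) - 2534 = \frac{123}{2} - 2534 = - \frac{4945}{2}$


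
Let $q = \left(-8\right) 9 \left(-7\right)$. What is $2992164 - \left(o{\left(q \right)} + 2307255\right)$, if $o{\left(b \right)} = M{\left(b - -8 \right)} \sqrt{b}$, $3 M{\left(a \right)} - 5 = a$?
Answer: $684909 - 1034 \sqrt{14} \approx 6.8104 \cdot 10^{5}$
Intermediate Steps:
$q = 504$ ($q = \left(-72\right) \left(-7\right) = 504$)
$M{\left(a \right)} = \frac{5}{3} + \frac{a}{3}$
$o{\left(b \right)} = \sqrt{b} \left(\frac{13}{3} + \frac{b}{3}\right)$ ($o{\left(b \right)} = \left(\frac{5}{3} + \frac{b - -8}{3}\right) \sqrt{b} = \left(\frac{5}{3} + \frac{b + 8}{3}\right) \sqrt{b} = \left(\frac{5}{3} + \frac{8 + b}{3}\right) \sqrt{b} = \left(\frac{5}{3} + \left(\frac{8}{3} + \frac{b}{3}\right)\right) \sqrt{b} = \left(\frac{13}{3} + \frac{b}{3}\right) \sqrt{b} = \sqrt{b} \left(\frac{13}{3} + \frac{b}{3}\right)$)
$2992164 - \left(o{\left(q \right)} + 2307255\right) = 2992164 - \left(\frac{\sqrt{504} \left(13 + 504\right)}{3} + 2307255\right) = 2992164 - \left(\frac{1}{3} \cdot 6 \sqrt{14} \cdot 517 + 2307255\right) = 2992164 - \left(1034 \sqrt{14} + 2307255\right) = 2992164 - \left(2307255 + 1034 \sqrt{14}\right) = 684909 - 1034 \sqrt{14}$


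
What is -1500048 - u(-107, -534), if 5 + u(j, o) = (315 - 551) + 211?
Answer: -1500018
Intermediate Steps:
u(j, o) = -30 (u(j, o) = -5 + ((315 - 551) + 211) = -5 + (-236 + 211) = -5 - 25 = -30)
-1500048 - u(-107, -534) = -1500048 - 1*(-30) = -1500048 + 30 = -1500018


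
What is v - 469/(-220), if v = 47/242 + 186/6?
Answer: 80649/2420 ≈ 33.326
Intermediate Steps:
v = 7549/242 (v = 47*(1/242) + 186*(⅙) = 47/242 + 31 = 7549/242 ≈ 31.194)
v - 469/(-220) = 7549/242 - 469/(-220) = 7549/242 - 469*(-1)/220 = 7549/242 - 1*(-469/220) = 7549/242 + 469/220 = 80649/2420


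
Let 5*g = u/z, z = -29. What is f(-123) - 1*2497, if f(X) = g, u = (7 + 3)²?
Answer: -72433/29 ≈ -2497.7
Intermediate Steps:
u = 100 (u = 10² = 100)
g = -20/29 (g = (100/(-29))/5 = (100*(-1/29))/5 = (⅕)*(-100/29) = -20/29 ≈ -0.68966)
f(X) = -20/29
f(-123) - 1*2497 = -20/29 - 1*2497 = -20/29 - 2497 = -72433/29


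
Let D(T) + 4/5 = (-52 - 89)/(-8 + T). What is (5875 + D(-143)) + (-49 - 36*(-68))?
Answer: 6246971/755 ≈ 8274.1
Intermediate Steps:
D(T) = -⅘ - 141/(-8 + T) (D(T) = -⅘ + (-52 - 89)/(-8 + T) = -⅘ - 141/(-8 + T))
(5875 + D(-143)) + (-49 - 36*(-68)) = (5875 + (-673 - 4*(-143))/(5*(-8 - 143))) + (-49 - 36*(-68)) = (5875 + (⅕)*(-673 + 572)/(-151)) + (-49 + 2448) = (5875 + (⅕)*(-1/151)*(-101)) + 2399 = (5875 + 101/755) + 2399 = 4435726/755 + 2399 = 6246971/755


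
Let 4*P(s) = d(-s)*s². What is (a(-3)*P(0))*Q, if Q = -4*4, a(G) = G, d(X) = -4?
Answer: 0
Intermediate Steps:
P(s) = -s² (P(s) = (-4*s²)/4 = -s²)
Q = -16
(a(-3)*P(0))*Q = -(-3)*0²*(-16) = -(-3)*0*(-16) = -3*0*(-16) = 0*(-16) = 0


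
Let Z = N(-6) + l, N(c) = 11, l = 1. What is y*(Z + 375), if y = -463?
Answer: -179181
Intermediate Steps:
Z = 12 (Z = 11 + 1 = 12)
y*(Z + 375) = -463*(12 + 375) = -463*387 = -179181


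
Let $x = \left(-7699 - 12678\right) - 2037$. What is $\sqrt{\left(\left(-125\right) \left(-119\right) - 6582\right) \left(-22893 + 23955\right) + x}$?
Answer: $4 \sqrt{549047} \approx 2963.9$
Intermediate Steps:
$x = -22414$ ($x = -20377 - 2037 = -22414$)
$\sqrt{\left(\left(-125\right) \left(-119\right) - 6582\right) \left(-22893 + 23955\right) + x} = \sqrt{\left(\left(-125\right) \left(-119\right) - 6582\right) \left(-22893 + 23955\right) - 22414} = \sqrt{\left(14875 - 6582\right) 1062 - 22414} = \sqrt{8293 \cdot 1062 - 22414} = \sqrt{8807166 - 22414} = \sqrt{8784752} = 4 \sqrt{549047}$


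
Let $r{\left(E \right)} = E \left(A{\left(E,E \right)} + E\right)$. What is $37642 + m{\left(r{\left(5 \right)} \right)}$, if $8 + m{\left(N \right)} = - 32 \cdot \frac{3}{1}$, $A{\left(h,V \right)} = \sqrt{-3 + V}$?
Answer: $37538$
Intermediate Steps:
$r{\left(E \right)} = E \left(E + \sqrt{-3 + E}\right)$ ($r{\left(E \right)} = E \left(\sqrt{-3 + E} + E\right) = E \left(E + \sqrt{-3 + E}\right)$)
$m{\left(N \right)} = -104$ ($m{\left(N \right)} = -8 - 32 \cdot \frac{3}{1} = -8 - 32 \cdot 3 \cdot 1 = -8 - 96 = -104$)
$37642 + m{\left(r{\left(5 \right)} \right)} = 37642 - 104 = 37538$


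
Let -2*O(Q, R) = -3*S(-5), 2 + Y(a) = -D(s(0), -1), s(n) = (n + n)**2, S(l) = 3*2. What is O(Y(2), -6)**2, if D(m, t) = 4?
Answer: 81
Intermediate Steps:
S(l) = 6
s(n) = 4*n**2 (s(n) = (2*n)**2 = 4*n**2)
Y(a) = -6 (Y(a) = -2 - 1*4 = -2 - 4 = -6)
O(Q, R) = 9 (O(Q, R) = -(-3)*6/2 = -1/2*(-18) = 9)
O(Y(2), -6)**2 = 9**2 = 81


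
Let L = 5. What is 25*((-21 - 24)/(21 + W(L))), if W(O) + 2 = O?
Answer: -375/8 ≈ -46.875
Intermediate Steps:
W(O) = -2 + O
25*((-21 - 24)/(21 + W(L))) = 25*((-21 - 24)/(21 + (-2 + 5))) = 25*(-45/(21 + 3)) = 25*(-45/24) = 25*(-45*1/24) = 25*(-15/8) = -375/8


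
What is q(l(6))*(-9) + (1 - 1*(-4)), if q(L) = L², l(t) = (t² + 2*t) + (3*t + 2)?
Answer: -41611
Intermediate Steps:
l(t) = 2 + t² + 5*t (l(t) = (t² + 2*t) + (2 + 3*t) = 2 + t² + 5*t)
q(l(6))*(-9) + (1 - 1*(-4)) = (2 + 6² + 5*6)²*(-9) + (1 - 1*(-4)) = (2 + 36 + 30)²*(-9) + (1 + 4) = 68²*(-9) + 5 = 4624*(-9) + 5 = -41616 + 5 = -41611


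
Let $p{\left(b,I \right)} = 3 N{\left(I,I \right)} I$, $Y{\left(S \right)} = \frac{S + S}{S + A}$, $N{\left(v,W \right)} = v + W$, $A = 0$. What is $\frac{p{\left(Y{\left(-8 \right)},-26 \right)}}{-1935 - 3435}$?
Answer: $- \frac{676}{895} \approx -0.75531$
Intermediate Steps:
$N{\left(v,W \right)} = W + v$
$Y{\left(S \right)} = 2$ ($Y{\left(S \right)} = \frac{S + S}{S + 0} = \frac{2 S}{S} = 2$)
$p{\left(b,I \right)} = 6 I^{2}$ ($p{\left(b,I \right)} = 3 \left(I + I\right) I = 3 \cdot 2 I I = 6 I I = 6 I^{2}$)
$\frac{p{\left(Y{\left(-8 \right)},-26 \right)}}{-1935 - 3435} = \frac{6 \left(-26\right)^{2}}{-1935 - 3435} = \frac{6 \cdot 676}{-1935 - 3435} = \frac{4056}{-5370} = 4056 \left(- \frac{1}{5370}\right) = - \frac{676}{895}$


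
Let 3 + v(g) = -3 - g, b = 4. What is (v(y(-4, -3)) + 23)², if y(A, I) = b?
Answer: 169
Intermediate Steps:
y(A, I) = 4
v(g) = -6 - g (v(g) = -3 + (-3 - g) = -6 - g)
(v(y(-4, -3)) + 23)² = ((-6 - 1*4) + 23)² = ((-6 - 4) + 23)² = (-10 + 23)² = 13² = 169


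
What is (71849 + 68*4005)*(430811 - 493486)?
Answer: -21572045575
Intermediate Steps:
(71849 + 68*4005)*(430811 - 493486) = (71849 + 272340)*(-62675) = 344189*(-62675) = -21572045575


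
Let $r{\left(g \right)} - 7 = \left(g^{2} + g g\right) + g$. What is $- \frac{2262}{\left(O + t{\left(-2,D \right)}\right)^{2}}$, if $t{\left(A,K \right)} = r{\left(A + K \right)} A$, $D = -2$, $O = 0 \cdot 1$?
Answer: $- \frac{1131}{2450} \approx -0.46163$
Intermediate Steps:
$r{\left(g \right)} = 7 + g + 2 g^{2}$ ($r{\left(g \right)} = 7 + \left(\left(g^{2} + g g\right) + g\right) = 7 + \left(\left(g^{2} + g^{2}\right) + g\right) = 7 + \left(2 g^{2} + g\right) = 7 + \left(g + 2 g^{2}\right) = 7 + g + 2 g^{2}$)
$O = 0$
$t{\left(A,K \right)} = A \left(7 + A + K + 2 \left(A + K\right)^{2}\right)$ ($t{\left(A,K \right)} = \left(7 + \left(A + K\right) + 2 \left(A + K\right)^{2}\right) A = \left(7 + A + K + 2 \left(A + K\right)^{2}\right) A = A \left(7 + A + K + 2 \left(A + K\right)^{2}\right)$)
$- \frac{2262}{\left(O + t{\left(-2,D \right)}\right)^{2}} = - \frac{2262}{\left(0 - 2 \left(7 - 2 - 2 + 2 \left(-2 - 2\right)^{2}\right)\right)^{2}} = - \frac{2262}{\left(0 - 2 \left(7 - 2 - 2 + 2 \left(-4\right)^{2}\right)\right)^{2}} = - \frac{2262}{\left(0 - 2 \left(7 - 2 - 2 + 2 \cdot 16\right)\right)^{2}} = - \frac{2262}{\left(0 - 2 \left(7 - 2 - 2 + 32\right)\right)^{2}} = - \frac{2262}{\left(0 - 70\right)^{2}} = - \frac{2262}{\left(-70\right)^{2}} = - \frac{2262}{4900} = \left(-2262\right) \frac{1}{4900} = - \frac{1131}{2450}$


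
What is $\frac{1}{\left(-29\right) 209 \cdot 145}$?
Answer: $- \frac{1}{878845} \approx -1.1379 \cdot 10^{-6}$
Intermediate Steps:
$\frac{1}{\left(-29\right) 209 \cdot 145} = \frac{1}{\left(-6061\right) 145} = \frac{1}{-878845} = - \frac{1}{878845}$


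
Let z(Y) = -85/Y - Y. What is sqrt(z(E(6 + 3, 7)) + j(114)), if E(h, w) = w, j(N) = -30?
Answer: 2*I*sqrt(602)/7 ≈ 7.0102*I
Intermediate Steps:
z(Y) = -Y - 85/Y
sqrt(z(E(6 + 3, 7)) + j(114)) = sqrt((-1*7 - 85/7) - 30) = sqrt((-7 - 85*1/7) - 30) = sqrt((-7 - 85/7) - 30) = sqrt(-134/7 - 30) = sqrt(-344/7) = 2*I*sqrt(602)/7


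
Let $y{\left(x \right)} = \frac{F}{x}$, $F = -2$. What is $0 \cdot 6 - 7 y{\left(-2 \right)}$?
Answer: $-7$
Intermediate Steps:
$y{\left(x \right)} = - \frac{2}{x}$
$0 \cdot 6 - 7 y{\left(-2 \right)} = 0 \cdot 6 - 7 \left(- \frac{2}{-2}\right) = 0 - 7 \left(\left(-2\right) \left(- \frac{1}{2}\right)\right) = 0 - 7 = -7$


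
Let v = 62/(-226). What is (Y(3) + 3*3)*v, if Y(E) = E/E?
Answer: -310/113 ≈ -2.7434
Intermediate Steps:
Y(E) = 1
v = -31/113 (v = 62*(-1/226) = -31/113 ≈ -0.27434)
(Y(3) + 3*3)*v = (1 + 3*3)*(-31/113) = (1 + 9)*(-31/113) = 10*(-31/113) = -310/113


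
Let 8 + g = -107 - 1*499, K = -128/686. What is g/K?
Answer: 105301/32 ≈ 3290.7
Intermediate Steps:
K = -64/343 (K = -128*1/686 = -64/343 ≈ -0.18659)
g = -614 (g = -8 + (-107 - 1*499) = -8 + (-107 - 499) = -8 - 606 = -614)
g/K = -614/(-64/343) = -614*(-343/64) = 105301/32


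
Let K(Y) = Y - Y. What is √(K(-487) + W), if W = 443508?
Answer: 2*√110877 ≈ 665.96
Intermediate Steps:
K(Y) = 0
√(K(-487) + W) = √(0 + 443508) = √443508 = 2*√110877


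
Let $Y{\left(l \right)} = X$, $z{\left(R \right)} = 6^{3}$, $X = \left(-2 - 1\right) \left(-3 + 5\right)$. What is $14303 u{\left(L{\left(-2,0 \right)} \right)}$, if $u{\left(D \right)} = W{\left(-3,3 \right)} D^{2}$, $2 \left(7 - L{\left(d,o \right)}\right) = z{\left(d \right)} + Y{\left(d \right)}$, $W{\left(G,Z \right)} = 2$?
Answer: $274732024$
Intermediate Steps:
$X = -6$ ($X = \left(-3\right) 2 = -6$)
$z{\left(R \right)} = 216$
$Y{\left(l \right)} = -6$
$L{\left(d,o \right)} = -98$ ($L{\left(d,o \right)} = 7 - \frac{216 - 6}{2} = 7 - 105 = -98$)
$u{\left(D \right)} = 2 D^{2}$
$14303 u{\left(L{\left(-2,0 \right)} \right)} = 14303 \cdot 2 \left(-98\right)^{2} = 14303 \cdot 2 \cdot 9604 = 14303 \cdot 19208 = 274732024$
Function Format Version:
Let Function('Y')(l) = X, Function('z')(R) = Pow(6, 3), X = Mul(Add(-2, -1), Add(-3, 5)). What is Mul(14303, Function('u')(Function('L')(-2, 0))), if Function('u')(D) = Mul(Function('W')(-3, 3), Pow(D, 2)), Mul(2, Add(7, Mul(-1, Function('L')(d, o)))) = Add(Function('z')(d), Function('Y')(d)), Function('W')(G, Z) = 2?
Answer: 274732024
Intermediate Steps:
X = -6 (X = Mul(-3, 2) = -6)
Function('z')(R) = 216
Function('Y')(l) = -6
Function('L')(d, o) = -98 (Function('L')(d, o) = Add(7, Mul(Rational(-1, 2), Add(216, -6))) = Add(7, Mul(Rational(-1, 2), 210)) = Add(7, -105) = -98)
Function('u')(D) = Mul(2, Pow(D, 2))
Mul(14303, Function('u')(Function('L')(-2, 0))) = Mul(14303, Mul(2, Pow(-98, 2))) = Mul(14303, Mul(2, 9604)) = Mul(14303, 19208) = 274732024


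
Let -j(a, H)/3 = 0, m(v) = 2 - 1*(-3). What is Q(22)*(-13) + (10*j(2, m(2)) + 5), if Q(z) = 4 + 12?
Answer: -203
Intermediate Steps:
m(v) = 5 (m(v) = 2 + 3 = 5)
j(a, H) = 0 (j(a, H) = -3*0 = 0)
Q(z) = 16
Q(22)*(-13) + (10*j(2, m(2)) + 5) = 16*(-13) + (10*0 + 5) = -208 + (0 + 5) = -208 + 5 = -203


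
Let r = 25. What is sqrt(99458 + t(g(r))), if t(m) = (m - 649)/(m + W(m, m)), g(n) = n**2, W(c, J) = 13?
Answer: sqrt(10120941710)/319 ≈ 315.37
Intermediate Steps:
t(m) = (-649 + m)/(13 + m) (t(m) = (m - 649)/(m + 13) = (-649 + m)/(13 + m))
sqrt(99458 + t(g(r))) = sqrt(99458 + (-649 + 25**2)/(13 + 25**2)) = sqrt(99458 + (-649 + 625)/(13 + 625)) = sqrt(99458 - 24/638) = sqrt(99458 + (1/638)*(-24)) = sqrt(99458 - 12/319) = sqrt(31727090/319) = sqrt(10120941710)/319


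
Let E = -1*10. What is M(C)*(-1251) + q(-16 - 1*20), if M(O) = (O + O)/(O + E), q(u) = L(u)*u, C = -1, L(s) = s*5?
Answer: 68778/11 ≈ 6252.5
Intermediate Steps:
L(s) = 5*s
q(u) = 5*u² (q(u) = (5*u)*u = 5*u²)
E = -10
M(O) = 2*O/(-10 + O) (M(O) = (O + O)/(O - 10) = (2*O)/(-10 + O) = 2*O/(-10 + O))
M(C)*(-1251) + q(-16 - 1*20) = (2*(-1)/(-10 - 1))*(-1251) + 5*(-16 - 1*20)² = (2*(-1)/(-11))*(-1251) + 5*(-16 - 20)² = (2*(-1)*(-1/11))*(-1251) + 5*(-36)² = (2/11)*(-1251) + 5*1296 = -2502/11 + 6480 = 68778/11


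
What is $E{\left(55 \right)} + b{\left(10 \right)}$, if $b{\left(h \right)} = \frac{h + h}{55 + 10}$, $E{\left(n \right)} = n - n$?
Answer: $\frac{4}{13} \approx 0.30769$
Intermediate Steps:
$E{\left(n \right)} = 0$
$b{\left(h \right)} = \frac{2 h}{65}$
$E{\left(55 \right)} + b{\left(10 \right)} = 0 + \frac{2}{65} \cdot 10 = 0 + \frac{4}{13} = \frac{4}{13}$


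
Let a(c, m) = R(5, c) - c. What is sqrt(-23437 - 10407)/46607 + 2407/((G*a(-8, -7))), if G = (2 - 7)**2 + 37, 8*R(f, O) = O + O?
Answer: 2407/372 + 2*I*sqrt(8461)/46607 ≈ 6.4704 + 0.0039472*I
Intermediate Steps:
R(f, O) = O/4 (R(f, O) = (O + O)/8 = (2*O)/8 = O/4)
G = 62 (G = (-5)**2 + 37 = 25 + 37 = 62)
a(c, m) = -3*c/4 (a(c, m) = c/4 - c = -3*c/4)
sqrt(-23437 - 10407)/46607 + 2407/((G*a(-8, -7))) = sqrt(-23437 - 10407)/46607 + 2407/((62*(-3/4*(-8)))) = sqrt(-33844)*(1/46607) + 2407/((62*6)) = (2*I*sqrt(8461))*(1/46607) + 2407/372 = 2*I*sqrt(8461)/46607 + 2407*(1/372) = 2*I*sqrt(8461)/46607 + 2407/372 = 2407/372 + 2*I*sqrt(8461)/46607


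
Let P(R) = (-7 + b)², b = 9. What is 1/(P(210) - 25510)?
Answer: -1/25506 ≈ -3.9206e-5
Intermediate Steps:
P(R) = 4 (P(R) = (-7 + 9)² = 2² = 4)
1/(P(210) - 25510) = 1/(4 - 25510) = 1/(-25506) = -1/25506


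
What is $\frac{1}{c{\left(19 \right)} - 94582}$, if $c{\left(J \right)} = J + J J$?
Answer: $- \frac{1}{94202} \approx -1.0615 \cdot 10^{-5}$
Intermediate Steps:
$c{\left(J \right)} = J + J^{2}$
$\frac{1}{c{\left(19 \right)} - 94582} = \frac{1}{19 \left(1 + 19\right) - 94582} = \frac{1}{19 \cdot 20 - 94582} = \frac{1}{380 - 94582} = \frac{1}{-94202} = - \frac{1}{94202}$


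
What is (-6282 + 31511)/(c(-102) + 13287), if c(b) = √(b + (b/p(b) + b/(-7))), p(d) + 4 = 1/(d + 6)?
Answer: 43019607785/22656535311 - 50458*I*√255255/22656535311 ≈ 1.8988 - 0.0011252*I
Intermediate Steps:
p(d) = -4 + 1/(6 + d) (p(d) = -4 + 1/(d + 6) = -4 + 1/(6 + d))
c(b) = √(6*b/7 + b*(6 + b)/(-23 - 4*b)) (c(b) = √(b + (b/(((-23 - 4*b)/(6 + b))) + b/(-7))) = √(b + (b*((6 + b)/(-23 - 4*b)) + b*(-⅐))) = √(b + (b*(6 + b)/(-23 - 4*b) - b/7)) = √(b + (-b/7 + b*(6 + b)/(-23 - 4*b))) = √(6*b/7 + b*(6 + b)/(-23 - 4*b)))
(-6282 + 31511)/(c(-102) + 13287) = (-6282 + 31511)/(√7*√(-102*(96 + 17*(-102))/(23 + 4*(-102)))/7 + 13287) = 25229/(√7*√(-102*(96 - 1734)/(23 - 408))/7 + 13287) = 25229/(√7*√(-102*(-1638)/(-385))/7 + 13287) = 25229/(√7*√(-102*(-1/385)*(-1638))/7 + 13287) = 25229/(√7*√(-23868/55)/7 + 13287) = 25229/(√7*(6*I*√36465/55)/7 + 13287) = 25229/(6*I*√255255/385 + 13287) = 25229/(13287 + 6*I*√255255/385)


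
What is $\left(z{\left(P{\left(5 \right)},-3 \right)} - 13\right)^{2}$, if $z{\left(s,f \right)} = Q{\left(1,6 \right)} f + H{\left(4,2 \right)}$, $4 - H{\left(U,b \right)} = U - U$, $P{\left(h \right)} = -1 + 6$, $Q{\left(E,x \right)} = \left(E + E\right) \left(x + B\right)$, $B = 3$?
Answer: $3969$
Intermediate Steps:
$Q{\left(E,x \right)} = 2 E \left(3 + x\right)$ ($Q{\left(E,x \right)} = \left(E + E\right) \left(x + 3\right) = 2 E \left(3 + x\right)$)
$P{\left(h \right)} = 5$
$H{\left(U,b \right)} = 4$ ($H{\left(U,b \right)} = 4 - \left(U - U\right) = 4 - 0 = 4 + 0 = 4$)
$z{\left(s,f \right)} = 4 + 18 f$ ($z{\left(s,f \right)} = 2 \cdot 1 \left(3 + 6\right) f + 4 = 2 \cdot 1 \cdot 9 f + 4 = 18 f + 4 = 4 + 18 f$)
$\left(z{\left(P{\left(5 \right)},-3 \right)} - 13\right)^{2} = \left(\left(4 + 18 \left(-3\right)\right) - 13\right)^{2} = \left(\left(4 - 54\right) - 13\right)^{2} = \left(-50 - 13\right)^{2} = \left(-63\right)^{2} = 3969$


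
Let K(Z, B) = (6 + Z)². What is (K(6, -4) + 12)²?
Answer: 24336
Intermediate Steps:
(K(6, -4) + 12)² = ((6 + 6)² + 12)² = (12² + 12)² = (144 + 12)² = 156² = 24336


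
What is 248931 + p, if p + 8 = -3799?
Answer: 245124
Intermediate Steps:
p = -3807 (p = -8 - 3799 = -3807)
248931 + p = 248931 - 3807 = 245124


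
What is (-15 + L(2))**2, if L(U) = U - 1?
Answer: 196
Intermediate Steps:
L(U) = -1 + U
(-15 + L(2))**2 = (-15 + (-1 + 2))**2 = (-15 + 1)**2 = (-14)**2 = 196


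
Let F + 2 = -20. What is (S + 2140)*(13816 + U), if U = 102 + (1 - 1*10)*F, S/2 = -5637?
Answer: -128935544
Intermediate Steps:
F = -22 (F = -2 - 20 = -22)
S = -11274 (S = 2*(-5637) = -11274)
U = 300 (U = 102 + (1 - 1*10)*(-22) = 102 + (1 - 10)*(-22) = 102 - 9*(-22) = 102 + 198 = 300)
(S + 2140)*(13816 + U) = (-11274 + 2140)*(13816 + 300) = -9134*14116 = -128935544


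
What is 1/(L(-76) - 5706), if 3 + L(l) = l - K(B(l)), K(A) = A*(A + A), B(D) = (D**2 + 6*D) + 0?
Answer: -1/56610585 ≈ -1.7665e-8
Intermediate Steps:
B(D) = D**2 + 6*D
K(A) = 2*A**2 (K(A) = A*(2*A) = 2*A**2)
L(l) = -3 + l - 2*l**2*(6 + l)**2 (L(l) = -3 + (l - 2*(l*(6 + l))**2) = -3 + (l - 2*l**2*(6 + l)**2) = -3 + l - 2*l**2*(6 + l)**2)
1/(L(-76) - 5706) = 1/((-3 - 76 - 2*(-76)**2*(6 - 76)**2) - 5706) = 1/((-3 - 76 - 2*5776*(-70)**2) - 5706) = 1/((-3 - 76 - 2*5776*4900) - 5706) = 1/((-3 - 76 - 56604800) - 5706) = 1/(-56604879 - 5706) = 1/(-56610585) = -1/56610585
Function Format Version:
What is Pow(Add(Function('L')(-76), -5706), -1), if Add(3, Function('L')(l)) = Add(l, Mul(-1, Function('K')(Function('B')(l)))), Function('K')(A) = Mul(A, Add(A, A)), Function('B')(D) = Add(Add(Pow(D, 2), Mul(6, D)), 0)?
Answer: Rational(-1, 56610585) ≈ -1.7665e-8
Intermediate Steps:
Function('B')(D) = Add(Pow(D, 2), Mul(6, D))
Function('K')(A) = Mul(2, Pow(A, 2)) (Function('K')(A) = Mul(A, Mul(2, A)) = Mul(2, Pow(A, 2)))
Function('L')(l) = Add(-3, l, Mul(-2, Pow(l, 2), Pow(Add(6, l), 2))) (Function('L')(l) = Add(-3, Add(l, Mul(-1, Mul(2, Pow(Mul(l, Add(6, l)), 2))))) = Add(-3, Add(l, Mul(-1, Mul(2, Mul(Pow(l, 2), Pow(Add(6, l), 2)))))) = Add(-3, Add(l, Mul(-1, Mul(2, Pow(l, 2), Pow(Add(6, l), 2))))) = Add(-3, Add(l, Mul(-2, Pow(l, 2), Pow(Add(6, l), 2)))) = Add(-3, l, Mul(-2, Pow(l, 2), Pow(Add(6, l), 2))))
Pow(Add(Function('L')(-76), -5706), -1) = Pow(Add(Add(-3, -76, Mul(-2, Pow(-76, 2), Pow(Add(6, -76), 2))), -5706), -1) = Pow(Add(Add(-3, -76, Mul(-2, 5776, Pow(-70, 2))), -5706), -1) = Pow(Add(Add(-3, -76, Mul(-2, 5776, 4900)), -5706), -1) = Pow(Add(Add(-3, -76, -56604800), -5706), -1) = Pow(Add(-56604879, -5706), -1) = Pow(-56610585, -1) = Rational(-1, 56610585)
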